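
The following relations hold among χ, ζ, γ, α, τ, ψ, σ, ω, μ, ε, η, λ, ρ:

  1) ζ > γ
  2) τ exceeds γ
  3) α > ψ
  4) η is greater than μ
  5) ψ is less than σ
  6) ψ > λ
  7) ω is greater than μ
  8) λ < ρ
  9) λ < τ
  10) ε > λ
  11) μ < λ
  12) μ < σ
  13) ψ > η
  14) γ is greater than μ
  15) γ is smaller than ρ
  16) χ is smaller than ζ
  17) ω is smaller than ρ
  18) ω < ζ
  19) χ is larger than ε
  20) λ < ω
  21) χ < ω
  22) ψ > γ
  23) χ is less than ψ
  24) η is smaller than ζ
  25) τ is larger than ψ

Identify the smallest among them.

λ is not least since μ < λ; γ is not least since μ < γ; η is not least since μ < η; ε is not least since λ < ε; χ is not least since ε < χ; ω is not least since λ < ω; ζ is not least since η < ζ; ψ is not least since γ < ψ; α is not least since ψ < α; τ is not least since γ < τ; σ is not least since μ < σ; ρ is not least since ω < ρ.
Only μ has nothing below it, so μ is the smallest.

μ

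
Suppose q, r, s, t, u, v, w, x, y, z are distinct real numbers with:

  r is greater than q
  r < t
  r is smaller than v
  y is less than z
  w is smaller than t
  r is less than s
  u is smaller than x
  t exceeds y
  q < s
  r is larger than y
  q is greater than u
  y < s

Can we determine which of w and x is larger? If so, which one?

Following every chain through w: above w we get t.
x is not reached, and no chain runs the other way from x to w.
So the given relations leave the order of w and x undetermined.

undetermined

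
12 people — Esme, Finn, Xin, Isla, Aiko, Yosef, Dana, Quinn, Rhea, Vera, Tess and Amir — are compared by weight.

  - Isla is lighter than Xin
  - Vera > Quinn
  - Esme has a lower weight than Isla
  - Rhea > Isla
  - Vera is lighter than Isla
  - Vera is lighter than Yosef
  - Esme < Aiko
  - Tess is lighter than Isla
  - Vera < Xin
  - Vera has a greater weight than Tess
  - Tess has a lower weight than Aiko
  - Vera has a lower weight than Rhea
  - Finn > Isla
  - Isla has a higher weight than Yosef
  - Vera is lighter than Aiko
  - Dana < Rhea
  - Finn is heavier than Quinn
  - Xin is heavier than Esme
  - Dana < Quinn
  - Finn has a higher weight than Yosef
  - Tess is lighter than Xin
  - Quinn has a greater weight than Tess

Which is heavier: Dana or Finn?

Dana < Quinn < Vera < Yosef < Isla < Finn, by transitivity through Quinn, Vera, Yosef, Isla.
So Dana < Finn; Finn is the heavier of the two.

Finn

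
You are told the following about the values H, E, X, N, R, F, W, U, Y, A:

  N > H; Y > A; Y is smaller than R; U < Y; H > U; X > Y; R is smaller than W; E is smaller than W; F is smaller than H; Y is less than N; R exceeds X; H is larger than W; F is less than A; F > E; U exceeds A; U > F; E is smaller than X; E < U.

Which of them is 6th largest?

Piecing the relations together gives one ordering: E < F < A < U < Y < X < R < W < H < N.
The 6th largest is Y.

Y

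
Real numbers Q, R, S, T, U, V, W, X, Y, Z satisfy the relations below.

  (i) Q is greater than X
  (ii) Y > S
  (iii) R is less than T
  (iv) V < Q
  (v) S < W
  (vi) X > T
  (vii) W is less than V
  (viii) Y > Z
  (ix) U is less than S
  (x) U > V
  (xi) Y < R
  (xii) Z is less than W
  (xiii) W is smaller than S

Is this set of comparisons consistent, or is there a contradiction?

inconsistent

Chaining the given relations yields W < V < U < S, so W < S. But one relation states S < W. These cannot both hold.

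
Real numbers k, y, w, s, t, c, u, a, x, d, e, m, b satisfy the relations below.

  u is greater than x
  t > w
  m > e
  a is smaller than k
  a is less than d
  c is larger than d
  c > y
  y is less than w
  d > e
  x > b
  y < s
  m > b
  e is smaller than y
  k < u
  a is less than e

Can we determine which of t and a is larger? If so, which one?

a < e and e < y give a < y.
Then y < w extends the chain to w.
Then w < t extends the chain to t.
So t is larger.

t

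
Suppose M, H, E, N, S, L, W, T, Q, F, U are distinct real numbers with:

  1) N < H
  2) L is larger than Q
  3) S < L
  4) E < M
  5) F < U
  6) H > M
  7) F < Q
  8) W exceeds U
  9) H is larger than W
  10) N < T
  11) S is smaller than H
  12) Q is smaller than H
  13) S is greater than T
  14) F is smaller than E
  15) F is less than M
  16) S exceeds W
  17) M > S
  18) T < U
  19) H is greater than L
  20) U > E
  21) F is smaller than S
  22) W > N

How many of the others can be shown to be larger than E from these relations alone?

The elements the relations force above E are U, W, S, M, L, H — no chain reaches any other.
That is 6.

6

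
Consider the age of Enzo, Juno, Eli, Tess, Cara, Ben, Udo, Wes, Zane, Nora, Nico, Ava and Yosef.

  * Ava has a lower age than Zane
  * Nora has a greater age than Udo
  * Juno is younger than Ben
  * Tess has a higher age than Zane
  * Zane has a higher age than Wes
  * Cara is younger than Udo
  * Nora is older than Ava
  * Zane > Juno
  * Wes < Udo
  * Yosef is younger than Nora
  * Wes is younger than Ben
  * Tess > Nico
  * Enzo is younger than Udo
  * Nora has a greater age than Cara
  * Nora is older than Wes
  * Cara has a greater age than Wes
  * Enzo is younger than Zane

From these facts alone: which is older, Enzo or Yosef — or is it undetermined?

Following every chain through Enzo: above Enzo we get Udo, Zane, Tess, Nora.
Yosef is not reached, and no chain runs the other way from Yosef to Enzo.
So the given relations leave the order of Enzo and Yosef undetermined.

undetermined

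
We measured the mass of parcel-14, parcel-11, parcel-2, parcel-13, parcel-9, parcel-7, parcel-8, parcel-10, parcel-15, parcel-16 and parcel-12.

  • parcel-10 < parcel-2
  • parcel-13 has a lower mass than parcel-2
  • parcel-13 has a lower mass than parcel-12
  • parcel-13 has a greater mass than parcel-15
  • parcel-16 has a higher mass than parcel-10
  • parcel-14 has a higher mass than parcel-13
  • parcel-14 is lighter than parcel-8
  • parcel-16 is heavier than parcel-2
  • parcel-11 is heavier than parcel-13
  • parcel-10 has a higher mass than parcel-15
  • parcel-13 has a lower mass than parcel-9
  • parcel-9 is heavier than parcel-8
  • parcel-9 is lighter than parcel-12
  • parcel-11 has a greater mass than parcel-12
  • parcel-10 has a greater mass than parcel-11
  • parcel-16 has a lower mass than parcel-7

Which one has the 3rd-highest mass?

Piecing the relations together gives one ordering: parcel-15 < parcel-13 < parcel-14 < parcel-8 < parcel-9 < parcel-12 < parcel-11 < parcel-10 < parcel-2 < parcel-16 < parcel-7.
Counting 3 from the largest end gives parcel-2.

parcel-2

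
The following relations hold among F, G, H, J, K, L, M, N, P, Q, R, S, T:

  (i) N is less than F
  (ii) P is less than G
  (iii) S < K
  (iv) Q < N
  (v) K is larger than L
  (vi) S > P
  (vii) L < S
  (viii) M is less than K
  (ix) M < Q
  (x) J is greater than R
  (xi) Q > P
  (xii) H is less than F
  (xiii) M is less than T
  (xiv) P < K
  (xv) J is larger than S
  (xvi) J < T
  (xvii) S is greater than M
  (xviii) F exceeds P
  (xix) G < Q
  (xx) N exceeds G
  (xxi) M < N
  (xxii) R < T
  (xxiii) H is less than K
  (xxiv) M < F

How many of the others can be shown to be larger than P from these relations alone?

8

The elements the relations force above P are S, G, Q, N, K, J, T, F — no chain reaches any other.
That is 8.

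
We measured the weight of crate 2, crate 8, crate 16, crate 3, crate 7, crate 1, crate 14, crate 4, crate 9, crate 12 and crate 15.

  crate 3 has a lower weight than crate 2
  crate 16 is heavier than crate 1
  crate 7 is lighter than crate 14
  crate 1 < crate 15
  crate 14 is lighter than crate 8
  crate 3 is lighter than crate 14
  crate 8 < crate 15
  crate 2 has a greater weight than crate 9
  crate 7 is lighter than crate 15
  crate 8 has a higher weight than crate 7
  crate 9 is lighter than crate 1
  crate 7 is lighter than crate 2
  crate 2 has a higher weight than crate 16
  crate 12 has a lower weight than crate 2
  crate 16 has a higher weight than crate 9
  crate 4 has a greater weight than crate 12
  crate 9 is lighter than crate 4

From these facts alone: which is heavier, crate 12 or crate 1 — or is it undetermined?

undetermined

Following every chain through crate 12: above crate 12 we get crate 4, crate 2.
crate 1 is not reached, and no chain runs the other way from crate 1 to crate 12.
So the given relations leave the order of crate 12 and crate 1 undetermined.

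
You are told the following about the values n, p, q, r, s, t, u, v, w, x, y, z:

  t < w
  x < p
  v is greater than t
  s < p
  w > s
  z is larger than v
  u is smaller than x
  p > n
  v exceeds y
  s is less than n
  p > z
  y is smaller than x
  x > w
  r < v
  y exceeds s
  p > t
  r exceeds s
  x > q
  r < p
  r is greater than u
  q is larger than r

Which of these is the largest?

p

Chaining downward from p: directly below it, s, t, r, n, x, z; then u, y, q, v, w.
That covers every other element, and nothing is given above p, so p is the largest.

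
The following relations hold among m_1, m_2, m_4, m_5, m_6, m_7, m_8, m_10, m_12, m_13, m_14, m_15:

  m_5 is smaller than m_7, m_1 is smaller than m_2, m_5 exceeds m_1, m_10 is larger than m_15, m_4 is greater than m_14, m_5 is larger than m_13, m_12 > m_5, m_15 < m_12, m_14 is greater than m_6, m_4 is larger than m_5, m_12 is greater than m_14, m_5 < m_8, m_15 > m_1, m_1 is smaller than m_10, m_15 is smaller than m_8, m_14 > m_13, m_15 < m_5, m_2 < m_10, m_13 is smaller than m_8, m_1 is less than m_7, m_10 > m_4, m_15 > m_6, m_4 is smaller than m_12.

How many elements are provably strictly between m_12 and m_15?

2

Chaining upward from m_15 reaches: m_5, m_8, m_4, m_10, m_7.
Chaining downward from m_12 reaches: m_6, m_13, m_1, m_14, m_5, m_4.
Strictly between m_15 and m_12 are those in both lists: m_5, m_4 — 2 elements.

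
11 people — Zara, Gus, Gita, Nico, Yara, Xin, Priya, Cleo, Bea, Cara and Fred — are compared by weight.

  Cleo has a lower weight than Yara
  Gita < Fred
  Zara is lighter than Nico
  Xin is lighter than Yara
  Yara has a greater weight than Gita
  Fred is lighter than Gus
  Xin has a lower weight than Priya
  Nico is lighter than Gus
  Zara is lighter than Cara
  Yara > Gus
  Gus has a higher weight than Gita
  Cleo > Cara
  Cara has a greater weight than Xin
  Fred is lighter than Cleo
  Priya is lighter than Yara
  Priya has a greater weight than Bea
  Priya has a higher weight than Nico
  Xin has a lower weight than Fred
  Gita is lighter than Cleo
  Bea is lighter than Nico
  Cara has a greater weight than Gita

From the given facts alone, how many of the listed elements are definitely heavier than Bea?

4

The elements the relations force above Bea are Nico, Priya, Gus, Yara — no chain reaches any other.
That is 4.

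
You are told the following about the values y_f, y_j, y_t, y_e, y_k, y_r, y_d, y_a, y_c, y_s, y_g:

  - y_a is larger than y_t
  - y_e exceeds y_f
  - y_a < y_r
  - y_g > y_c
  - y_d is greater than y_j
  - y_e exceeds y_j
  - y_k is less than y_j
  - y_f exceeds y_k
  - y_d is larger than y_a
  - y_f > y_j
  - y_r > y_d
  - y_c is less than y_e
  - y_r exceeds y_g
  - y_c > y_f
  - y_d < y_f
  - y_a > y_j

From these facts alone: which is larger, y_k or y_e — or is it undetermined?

Link the given pairs in sequence: y_k < y_j; y_j < y_a; y_a < y_d; y_d < y_f; y_f < y_c; y_c < y_e.
Chaining these gives y_k < y_j < y_a < y_d < y_f < y_c < y_e.
So y_e is larger.

y_e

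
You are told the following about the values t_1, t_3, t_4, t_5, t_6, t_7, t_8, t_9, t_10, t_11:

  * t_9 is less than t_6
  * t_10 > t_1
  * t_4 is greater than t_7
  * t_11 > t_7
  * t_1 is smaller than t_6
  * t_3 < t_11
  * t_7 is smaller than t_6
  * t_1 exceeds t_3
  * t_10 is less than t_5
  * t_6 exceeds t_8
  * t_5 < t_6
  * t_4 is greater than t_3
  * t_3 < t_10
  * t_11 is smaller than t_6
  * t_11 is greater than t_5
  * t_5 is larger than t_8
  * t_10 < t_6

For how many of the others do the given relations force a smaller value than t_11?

6

Directly below t_11: t_7, t_3, t_5.
One step further: t_8, t_10 (5 so far).
One step further: t_1 (6 so far).
Nothing else is reachable below t_11; 6 in all.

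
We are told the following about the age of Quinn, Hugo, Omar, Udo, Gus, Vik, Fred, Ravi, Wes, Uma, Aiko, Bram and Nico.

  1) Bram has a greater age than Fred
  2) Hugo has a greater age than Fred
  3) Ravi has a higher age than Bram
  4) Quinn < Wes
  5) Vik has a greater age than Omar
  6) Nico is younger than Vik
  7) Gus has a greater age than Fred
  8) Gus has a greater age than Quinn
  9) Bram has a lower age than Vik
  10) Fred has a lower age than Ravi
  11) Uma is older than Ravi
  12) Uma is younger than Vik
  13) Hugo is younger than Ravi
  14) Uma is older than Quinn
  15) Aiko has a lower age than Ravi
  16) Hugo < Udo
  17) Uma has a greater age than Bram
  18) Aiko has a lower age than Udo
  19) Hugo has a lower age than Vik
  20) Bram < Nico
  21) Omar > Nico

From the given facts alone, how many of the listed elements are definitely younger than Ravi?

4

The elements the relations force below Ravi are Fred, Aiko, Bram, Hugo — no chain reaches any other.
That is 4.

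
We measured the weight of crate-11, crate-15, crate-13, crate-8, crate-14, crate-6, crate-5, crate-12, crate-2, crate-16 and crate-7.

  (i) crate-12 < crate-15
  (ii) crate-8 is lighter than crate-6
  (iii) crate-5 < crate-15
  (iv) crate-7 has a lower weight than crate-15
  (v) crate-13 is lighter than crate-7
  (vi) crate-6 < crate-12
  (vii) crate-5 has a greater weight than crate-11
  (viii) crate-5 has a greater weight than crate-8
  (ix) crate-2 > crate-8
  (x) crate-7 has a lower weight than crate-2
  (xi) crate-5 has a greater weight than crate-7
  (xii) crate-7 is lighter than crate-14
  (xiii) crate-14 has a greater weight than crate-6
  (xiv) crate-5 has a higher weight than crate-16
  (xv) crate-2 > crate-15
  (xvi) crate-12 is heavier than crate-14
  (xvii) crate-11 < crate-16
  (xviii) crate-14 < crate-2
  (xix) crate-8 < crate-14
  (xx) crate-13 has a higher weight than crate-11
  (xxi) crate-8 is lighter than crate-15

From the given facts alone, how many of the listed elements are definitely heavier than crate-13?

6

Directly above crate-13: crate-7.
One step further: crate-5, crate-14, crate-15, crate-2 (5 so far).
One step further: crate-12 (6 so far).
No other element is forced above crate-13 by the given relations, so the count is 6.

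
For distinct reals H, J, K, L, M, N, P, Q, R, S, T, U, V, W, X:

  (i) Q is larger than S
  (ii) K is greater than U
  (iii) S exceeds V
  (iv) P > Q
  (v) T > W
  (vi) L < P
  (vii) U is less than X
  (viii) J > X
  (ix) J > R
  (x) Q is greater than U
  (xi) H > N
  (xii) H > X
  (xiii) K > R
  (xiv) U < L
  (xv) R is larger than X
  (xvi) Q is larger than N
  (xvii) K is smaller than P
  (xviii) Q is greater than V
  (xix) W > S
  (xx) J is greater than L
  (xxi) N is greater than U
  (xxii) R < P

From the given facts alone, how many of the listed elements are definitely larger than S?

Directly above S: Q, W.
One step further: T, P (4 so far).
Nothing else is reachable above S; 4 in all.

4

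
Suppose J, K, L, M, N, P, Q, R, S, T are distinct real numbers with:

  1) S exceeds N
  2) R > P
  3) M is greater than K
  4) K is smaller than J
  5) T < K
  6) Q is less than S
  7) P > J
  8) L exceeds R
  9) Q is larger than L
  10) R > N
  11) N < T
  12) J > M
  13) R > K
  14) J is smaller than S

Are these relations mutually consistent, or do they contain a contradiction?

consistent

Every relation is compatible with N < T < K < M < J < P < R < L < Q < S; the set is consistent.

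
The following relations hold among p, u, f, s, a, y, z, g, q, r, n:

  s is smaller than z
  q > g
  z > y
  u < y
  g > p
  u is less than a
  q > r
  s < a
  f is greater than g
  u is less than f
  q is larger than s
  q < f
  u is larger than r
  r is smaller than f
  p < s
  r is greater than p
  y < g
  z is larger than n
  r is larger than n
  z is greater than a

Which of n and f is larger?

f

Chaining the given relations: n < r < u < y < g < q < f.
So n < f; f is the larger of the two.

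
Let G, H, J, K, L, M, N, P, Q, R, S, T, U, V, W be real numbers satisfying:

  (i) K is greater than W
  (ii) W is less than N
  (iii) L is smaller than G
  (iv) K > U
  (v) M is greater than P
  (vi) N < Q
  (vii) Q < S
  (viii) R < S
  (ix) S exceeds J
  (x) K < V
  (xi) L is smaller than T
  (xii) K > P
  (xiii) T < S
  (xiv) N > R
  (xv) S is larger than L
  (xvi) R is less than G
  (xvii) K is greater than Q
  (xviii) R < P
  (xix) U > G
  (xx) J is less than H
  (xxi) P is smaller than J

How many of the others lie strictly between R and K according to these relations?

5

Chaining upward from R reaches: P, M, J, H, N, Q, G, U, S, V.
Chaining downward from K reaches: P, W, N, Q, L, G, U.
Strictly between R and K are those in both lists: P, N, Q, G, U — 5 elements.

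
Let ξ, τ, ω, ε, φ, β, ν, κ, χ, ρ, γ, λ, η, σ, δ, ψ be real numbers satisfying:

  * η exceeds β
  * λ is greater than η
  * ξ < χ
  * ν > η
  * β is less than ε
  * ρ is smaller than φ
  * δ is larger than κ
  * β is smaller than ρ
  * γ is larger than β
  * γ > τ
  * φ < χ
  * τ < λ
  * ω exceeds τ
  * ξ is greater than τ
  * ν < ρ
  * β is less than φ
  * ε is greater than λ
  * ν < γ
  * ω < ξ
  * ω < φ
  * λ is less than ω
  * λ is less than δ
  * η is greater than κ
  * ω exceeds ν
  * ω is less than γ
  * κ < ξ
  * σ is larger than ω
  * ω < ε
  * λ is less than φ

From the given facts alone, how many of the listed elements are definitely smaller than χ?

10

Directly below χ: ξ, φ.
One step further: β, κ, τ, λ, ω, ρ (8 so far).
One step further: η, ν (10 so far).
Nothing else is reachable below χ; 10 in all.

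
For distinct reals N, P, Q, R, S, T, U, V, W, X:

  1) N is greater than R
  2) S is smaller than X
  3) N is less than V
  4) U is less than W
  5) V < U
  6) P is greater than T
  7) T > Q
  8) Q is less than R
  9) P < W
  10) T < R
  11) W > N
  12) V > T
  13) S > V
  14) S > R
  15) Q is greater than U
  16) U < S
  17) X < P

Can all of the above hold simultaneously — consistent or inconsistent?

inconsistent

We have V < U stated directly, yet also U < Q < T < R < N < V by chaining the others — so U < V. Contradiction.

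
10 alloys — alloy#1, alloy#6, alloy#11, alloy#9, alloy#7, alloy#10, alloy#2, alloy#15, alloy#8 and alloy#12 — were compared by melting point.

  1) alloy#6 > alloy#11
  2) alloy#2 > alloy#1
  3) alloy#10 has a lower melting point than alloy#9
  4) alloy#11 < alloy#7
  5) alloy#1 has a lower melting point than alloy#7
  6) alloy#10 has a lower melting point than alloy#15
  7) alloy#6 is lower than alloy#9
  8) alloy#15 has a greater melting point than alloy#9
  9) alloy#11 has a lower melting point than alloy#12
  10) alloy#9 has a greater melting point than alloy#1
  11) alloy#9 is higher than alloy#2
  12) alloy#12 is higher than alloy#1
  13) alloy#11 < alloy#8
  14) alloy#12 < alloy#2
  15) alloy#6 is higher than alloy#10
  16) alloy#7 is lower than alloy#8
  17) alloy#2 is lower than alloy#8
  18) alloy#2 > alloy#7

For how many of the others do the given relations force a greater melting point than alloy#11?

7

From alloy#11 the given relations immediately reach alloy#12, alloy#7, alloy#6, alloy#8.
From those, alloy#2, alloy#9 — 6 in total.
From those, alloy#15 — 7 in total.
No other element is forced above alloy#11 by the given relations, so the count is 7.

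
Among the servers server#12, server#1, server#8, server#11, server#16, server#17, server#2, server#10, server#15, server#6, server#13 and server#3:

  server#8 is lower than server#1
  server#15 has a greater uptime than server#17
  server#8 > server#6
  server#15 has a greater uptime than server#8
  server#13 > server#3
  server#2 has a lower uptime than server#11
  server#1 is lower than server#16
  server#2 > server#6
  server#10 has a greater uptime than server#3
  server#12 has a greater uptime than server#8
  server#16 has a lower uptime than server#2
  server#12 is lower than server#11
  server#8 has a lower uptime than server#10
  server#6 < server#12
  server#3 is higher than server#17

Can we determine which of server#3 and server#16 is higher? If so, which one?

undetermined

Following every chain through server#3: above server#3 we get server#13, server#10; below server#3 we get server#17.
server#16 is not reached, and no chain runs the other way from server#16 to server#3.
So the given relations leave the order of server#3 and server#16 undetermined.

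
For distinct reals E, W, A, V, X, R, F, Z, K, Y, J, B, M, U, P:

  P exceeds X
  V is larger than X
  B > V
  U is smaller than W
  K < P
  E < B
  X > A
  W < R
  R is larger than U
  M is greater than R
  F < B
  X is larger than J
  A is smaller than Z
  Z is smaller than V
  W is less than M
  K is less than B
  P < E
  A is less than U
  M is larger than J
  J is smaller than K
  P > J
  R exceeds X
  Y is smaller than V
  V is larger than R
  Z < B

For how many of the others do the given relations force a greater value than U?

5

From U the given relations immediately reach W, R.
From those, M, V — 4 in total.
From those, B — 5 in total.
Nothing else is reachable above U; 5 in all.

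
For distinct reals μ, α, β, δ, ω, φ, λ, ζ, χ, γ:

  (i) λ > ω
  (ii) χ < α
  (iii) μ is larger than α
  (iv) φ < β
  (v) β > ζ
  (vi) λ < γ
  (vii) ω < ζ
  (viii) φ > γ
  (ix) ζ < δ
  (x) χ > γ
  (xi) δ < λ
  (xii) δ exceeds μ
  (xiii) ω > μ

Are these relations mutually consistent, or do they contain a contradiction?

inconsistent

Chaining the given relations yields χ < α < μ < ω < ζ < δ < λ < γ, so χ < γ. But one relation states γ < χ. These cannot both hold.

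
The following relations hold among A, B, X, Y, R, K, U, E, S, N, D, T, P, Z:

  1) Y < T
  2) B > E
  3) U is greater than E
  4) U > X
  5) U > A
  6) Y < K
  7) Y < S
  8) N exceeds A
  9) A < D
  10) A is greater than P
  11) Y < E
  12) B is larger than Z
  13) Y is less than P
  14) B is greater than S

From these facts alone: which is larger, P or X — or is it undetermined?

Following every chain through X: above X we get U.
P is not reached, and no chain runs the other way from P to X.
So the given relations leave the order of X and P undetermined.

undetermined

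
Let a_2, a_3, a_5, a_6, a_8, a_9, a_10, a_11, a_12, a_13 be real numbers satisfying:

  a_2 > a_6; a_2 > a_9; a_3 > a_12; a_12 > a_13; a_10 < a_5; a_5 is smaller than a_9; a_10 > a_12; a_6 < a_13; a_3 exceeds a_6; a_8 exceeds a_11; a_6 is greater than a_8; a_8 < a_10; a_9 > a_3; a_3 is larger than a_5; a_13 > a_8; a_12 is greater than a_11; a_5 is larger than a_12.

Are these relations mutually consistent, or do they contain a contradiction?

consistent

Every relation is compatible with a_11 < a_8 < a_6 < a_13 < a_12 < a_10 < a_5 < a_3 < a_9 < a_2; the set is consistent.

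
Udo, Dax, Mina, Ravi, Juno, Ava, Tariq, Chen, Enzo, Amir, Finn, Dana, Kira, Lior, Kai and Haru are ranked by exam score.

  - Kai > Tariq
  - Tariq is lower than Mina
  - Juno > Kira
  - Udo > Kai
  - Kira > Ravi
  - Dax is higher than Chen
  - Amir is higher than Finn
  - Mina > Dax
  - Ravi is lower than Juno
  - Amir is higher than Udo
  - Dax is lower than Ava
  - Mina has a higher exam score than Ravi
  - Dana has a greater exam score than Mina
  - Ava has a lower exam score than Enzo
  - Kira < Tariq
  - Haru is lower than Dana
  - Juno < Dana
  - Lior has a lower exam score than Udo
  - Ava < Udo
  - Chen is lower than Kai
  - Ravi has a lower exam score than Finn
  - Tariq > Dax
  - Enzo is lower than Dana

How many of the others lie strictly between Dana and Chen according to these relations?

The relations place Chen below Dana. An element lies strictly between them when it is forced above Chen and also forced below Dana.
Above Chen: {Dax, Ava, Tariq, Mina, Enzo, Kai, Udo, Amir}. Below Dana: {Ravi, Kira, Dax, Ava, Tariq, Juno, Mina, Enzo, Haru}.
Intersection: {Dax, Ava, Tariq, Mina, Enzo} — 5.

5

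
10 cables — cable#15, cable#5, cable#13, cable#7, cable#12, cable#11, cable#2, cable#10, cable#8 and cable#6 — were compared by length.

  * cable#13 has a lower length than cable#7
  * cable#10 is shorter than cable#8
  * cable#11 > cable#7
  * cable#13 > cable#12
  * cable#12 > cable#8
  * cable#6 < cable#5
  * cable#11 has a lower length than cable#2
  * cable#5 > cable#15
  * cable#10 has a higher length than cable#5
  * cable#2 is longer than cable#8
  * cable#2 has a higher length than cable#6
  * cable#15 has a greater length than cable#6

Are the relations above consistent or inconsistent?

The single ordering cable#6 < cable#15 < cable#5 < cable#10 < cable#8 < cable#12 < cable#13 < cable#7 < cable#11 < cable#2 satisfies every listed relation, so no contradiction arises.

consistent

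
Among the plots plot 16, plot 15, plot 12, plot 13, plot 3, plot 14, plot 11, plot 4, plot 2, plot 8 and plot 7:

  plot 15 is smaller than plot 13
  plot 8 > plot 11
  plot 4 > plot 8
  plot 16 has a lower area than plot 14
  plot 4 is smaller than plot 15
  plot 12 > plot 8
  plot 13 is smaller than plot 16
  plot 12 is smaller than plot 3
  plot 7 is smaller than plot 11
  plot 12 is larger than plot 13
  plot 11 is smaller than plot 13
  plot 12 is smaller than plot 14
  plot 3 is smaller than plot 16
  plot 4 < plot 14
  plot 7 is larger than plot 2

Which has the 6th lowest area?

Piecing the relations together gives one ordering: plot 2 < plot 7 < plot 11 < plot 8 < plot 4 < plot 15 < plot 13 < plot 12 < plot 3 < plot 16 < plot 14.
Counting 6 from the smallest end gives plot 15.

plot 15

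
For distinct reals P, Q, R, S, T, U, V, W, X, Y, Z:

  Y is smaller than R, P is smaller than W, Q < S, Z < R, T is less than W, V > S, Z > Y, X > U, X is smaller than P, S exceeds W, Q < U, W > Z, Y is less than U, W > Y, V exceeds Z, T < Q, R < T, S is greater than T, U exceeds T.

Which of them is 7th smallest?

X

The consecutive relations fix a unique order: Y < Z < R < T < Q < U < X < P < W < S < V.
Counting 7 from the smallest end gives X.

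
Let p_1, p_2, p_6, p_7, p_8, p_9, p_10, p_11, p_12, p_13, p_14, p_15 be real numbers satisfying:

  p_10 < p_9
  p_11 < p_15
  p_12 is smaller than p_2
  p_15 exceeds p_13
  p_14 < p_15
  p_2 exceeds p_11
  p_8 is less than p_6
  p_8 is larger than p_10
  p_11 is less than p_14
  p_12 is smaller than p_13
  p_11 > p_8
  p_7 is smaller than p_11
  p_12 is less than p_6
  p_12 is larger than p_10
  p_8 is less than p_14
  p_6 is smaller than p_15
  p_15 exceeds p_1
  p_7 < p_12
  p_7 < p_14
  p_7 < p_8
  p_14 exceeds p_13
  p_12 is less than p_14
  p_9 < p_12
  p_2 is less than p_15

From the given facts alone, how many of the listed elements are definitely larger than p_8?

Directly above p_8: p_11, p_6, p_14.
One step further: p_2, p_15 (5 so far).
No other element is forced above p_8 by the given relations, so the count is 5.

5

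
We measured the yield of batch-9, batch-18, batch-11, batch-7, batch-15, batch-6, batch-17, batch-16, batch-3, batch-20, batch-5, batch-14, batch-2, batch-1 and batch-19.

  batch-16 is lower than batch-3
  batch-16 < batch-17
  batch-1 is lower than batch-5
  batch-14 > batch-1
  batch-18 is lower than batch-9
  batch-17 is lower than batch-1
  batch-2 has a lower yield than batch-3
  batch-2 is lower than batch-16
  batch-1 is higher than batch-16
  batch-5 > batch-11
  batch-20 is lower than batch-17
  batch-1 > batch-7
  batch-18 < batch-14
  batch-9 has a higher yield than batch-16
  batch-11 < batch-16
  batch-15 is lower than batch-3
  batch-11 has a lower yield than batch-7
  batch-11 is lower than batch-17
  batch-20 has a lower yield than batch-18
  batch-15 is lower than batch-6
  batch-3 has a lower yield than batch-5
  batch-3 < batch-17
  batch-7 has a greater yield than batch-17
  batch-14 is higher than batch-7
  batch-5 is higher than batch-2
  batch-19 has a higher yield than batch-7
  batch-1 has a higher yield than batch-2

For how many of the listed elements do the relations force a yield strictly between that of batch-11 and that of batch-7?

Chaining upward from batch-11 reaches: batch-16, batch-3, batch-17, batch-19, batch-9, batch-1, batch-14, batch-5.
Chaining downward from batch-7 reaches: batch-2, batch-15, batch-16, batch-3, batch-20, batch-17.
Strictly between batch-11 and batch-7 are those in both lists: batch-16, batch-3, batch-17 — 3 elements.

3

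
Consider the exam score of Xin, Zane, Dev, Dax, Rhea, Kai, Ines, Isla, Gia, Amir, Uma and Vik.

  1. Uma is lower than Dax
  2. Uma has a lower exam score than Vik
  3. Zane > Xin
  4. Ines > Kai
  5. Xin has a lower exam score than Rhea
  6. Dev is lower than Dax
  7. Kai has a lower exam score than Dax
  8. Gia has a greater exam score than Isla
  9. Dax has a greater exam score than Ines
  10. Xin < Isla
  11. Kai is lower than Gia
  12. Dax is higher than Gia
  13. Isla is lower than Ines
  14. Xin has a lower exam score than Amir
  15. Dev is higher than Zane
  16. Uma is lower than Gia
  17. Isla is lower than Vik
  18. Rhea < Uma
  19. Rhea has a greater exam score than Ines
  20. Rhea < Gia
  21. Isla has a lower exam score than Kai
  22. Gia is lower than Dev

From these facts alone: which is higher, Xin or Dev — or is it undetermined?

Xin < Isla and Isla < Kai give Xin < Kai.
With Kai < Ines: Xin < Isla < Kai < Ines.
With Ines < Rhea: Xin < Isla < Kai < Ines < Rhea.
Then Rhea < Uma extends the chain to Uma.
Then Uma < Gia extends the chain to Gia.
Then Gia < Dev extends the chain to Dev.
So Dev is higher.

Dev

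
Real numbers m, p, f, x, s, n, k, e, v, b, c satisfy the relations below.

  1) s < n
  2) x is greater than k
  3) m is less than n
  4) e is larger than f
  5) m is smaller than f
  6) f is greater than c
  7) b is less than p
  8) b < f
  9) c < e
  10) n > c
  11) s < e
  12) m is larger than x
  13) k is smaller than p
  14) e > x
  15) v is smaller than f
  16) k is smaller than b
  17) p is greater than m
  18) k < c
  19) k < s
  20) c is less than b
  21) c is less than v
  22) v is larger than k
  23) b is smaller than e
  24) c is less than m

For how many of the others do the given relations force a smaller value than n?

From n the given relations immediately reach c, m, s.
From those, k, x — 5 in total.
Nothing else is reachable below n; 5 in all.

5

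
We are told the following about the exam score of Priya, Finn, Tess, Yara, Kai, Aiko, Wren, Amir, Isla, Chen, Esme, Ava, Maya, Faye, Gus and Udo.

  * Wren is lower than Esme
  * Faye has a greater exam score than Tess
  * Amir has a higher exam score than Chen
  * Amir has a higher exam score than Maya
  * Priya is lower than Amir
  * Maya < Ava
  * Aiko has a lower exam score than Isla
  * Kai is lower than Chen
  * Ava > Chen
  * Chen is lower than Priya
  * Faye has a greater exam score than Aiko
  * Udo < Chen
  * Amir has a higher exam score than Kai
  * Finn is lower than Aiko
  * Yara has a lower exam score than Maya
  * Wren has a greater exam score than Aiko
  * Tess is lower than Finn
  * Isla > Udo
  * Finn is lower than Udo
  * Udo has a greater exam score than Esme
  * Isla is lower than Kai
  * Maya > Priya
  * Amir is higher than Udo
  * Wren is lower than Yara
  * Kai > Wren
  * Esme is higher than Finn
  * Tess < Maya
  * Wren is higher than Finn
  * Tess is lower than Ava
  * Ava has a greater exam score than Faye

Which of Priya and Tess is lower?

Chaining the given relations: Tess < Finn < Aiko < Wren < Esme < Udo < Isla < Kai < Chen < Priya.
So Tess < Priya; Tess is the lower of the two.

Tess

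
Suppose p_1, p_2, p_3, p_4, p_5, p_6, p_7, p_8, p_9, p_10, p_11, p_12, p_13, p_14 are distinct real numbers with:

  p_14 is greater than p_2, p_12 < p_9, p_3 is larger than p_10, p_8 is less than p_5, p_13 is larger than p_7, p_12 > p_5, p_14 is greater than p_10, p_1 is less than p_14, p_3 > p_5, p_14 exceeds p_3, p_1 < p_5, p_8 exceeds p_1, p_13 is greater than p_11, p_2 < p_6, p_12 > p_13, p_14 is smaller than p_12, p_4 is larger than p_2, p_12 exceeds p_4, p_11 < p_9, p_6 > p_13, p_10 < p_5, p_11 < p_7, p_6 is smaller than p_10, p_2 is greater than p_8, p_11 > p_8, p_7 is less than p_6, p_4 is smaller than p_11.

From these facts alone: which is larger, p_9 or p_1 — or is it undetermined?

p_9

p_1 < p_8 and p_8 < p_2 give p_1 < p_2.
Then p_2 < p_4 extends the chain to p_4.
Then p_4 < p_11 extends the chain to p_11.
With p_11 < p_7: p_1 < p_8 < p_2 < p_4 < p_11 < p_7.
With p_7 < p_13: p_1 < p_8 < p_2 < p_4 < p_11 < p_7 < p_13.
With p_13 < p_6: p_1 < p_8 < p_2 < p_4 < p_11 < p_7 < p_13 < p_6.
Then p_6 < p_10 extends the chain to p_10.
With p_10 < p_5: p_1 < p_8 < p_2 < p_4 < p_11 < p_7 < p_13 < p_6 < p_10 < p_5.
With p_5 < p_3: p_1 < p_8 < p_2 < p_4 < p_11 < p_7 < p_13 < p_6 < p_10 < p_5 < p_3.
Then p_3 < p_14 extends the chain to p_14.
With p_14 < p_12: p_1 < p_8 < p_2 < p_4 < p_11 < p_7 < p_13 < p_6 < p_10 < p_5 < p_3 < p_14 < p_12.
Then p_12 < p_9 extends the chain to p_9.
So p_9 is larger.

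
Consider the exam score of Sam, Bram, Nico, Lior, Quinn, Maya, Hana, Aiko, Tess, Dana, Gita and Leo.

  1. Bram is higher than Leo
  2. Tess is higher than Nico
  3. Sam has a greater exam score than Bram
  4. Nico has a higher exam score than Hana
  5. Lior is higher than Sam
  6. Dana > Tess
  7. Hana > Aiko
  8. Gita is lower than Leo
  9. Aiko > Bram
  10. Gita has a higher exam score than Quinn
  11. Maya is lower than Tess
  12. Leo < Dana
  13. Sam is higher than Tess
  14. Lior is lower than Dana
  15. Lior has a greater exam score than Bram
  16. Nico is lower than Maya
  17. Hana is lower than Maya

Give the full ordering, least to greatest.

Nothing is placed below Quinn, so it is least; from there Quinn < Gita; Gita < Leo; Leo < Bram; Bram < Aiko; Aiko < Hana; Hana < Nico; Nico < Maya; Maya < Tess; Tess < Sam; Sam < Lior; Lior < Dana, each given directly.

Quinn < Gita < Leo < Bram < Aiko < Hana < Nico < Maya < Tess < Sam < Lior < Dana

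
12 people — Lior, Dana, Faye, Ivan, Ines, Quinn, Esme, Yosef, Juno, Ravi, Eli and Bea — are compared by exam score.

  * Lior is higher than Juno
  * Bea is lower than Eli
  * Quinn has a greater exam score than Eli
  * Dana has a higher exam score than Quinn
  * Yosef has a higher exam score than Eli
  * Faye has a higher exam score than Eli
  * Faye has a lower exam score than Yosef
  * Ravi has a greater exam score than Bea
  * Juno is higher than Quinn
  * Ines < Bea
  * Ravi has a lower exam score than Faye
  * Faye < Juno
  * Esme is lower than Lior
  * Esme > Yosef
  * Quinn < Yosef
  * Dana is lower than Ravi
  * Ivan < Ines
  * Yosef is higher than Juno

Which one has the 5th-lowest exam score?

Chaining the given pairs: Ivan < Ines < Bea < Eli < Quinn < Dana < Ravi < Faye < Juno < Yosef < Esme < Lior.
Counting 5 from the smallest end gives Quinn.

Quinn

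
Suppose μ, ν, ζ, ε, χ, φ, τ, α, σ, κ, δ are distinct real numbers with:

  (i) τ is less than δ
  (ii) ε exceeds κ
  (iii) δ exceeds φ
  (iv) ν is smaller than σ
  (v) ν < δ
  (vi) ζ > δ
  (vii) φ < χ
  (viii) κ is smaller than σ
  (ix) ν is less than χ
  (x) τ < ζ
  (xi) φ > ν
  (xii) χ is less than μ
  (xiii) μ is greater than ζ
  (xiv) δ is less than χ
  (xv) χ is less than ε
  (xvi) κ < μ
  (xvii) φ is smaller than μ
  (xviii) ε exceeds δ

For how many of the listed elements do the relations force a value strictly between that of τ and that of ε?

2

Chaining upward from τ reaches: δ, χ, ζ, μ.
Chaining downward from ε reaches: ν, φ, δ, χ, κ.
Strictly between τ and ε are those in both lists: δ, χ — 2 elements.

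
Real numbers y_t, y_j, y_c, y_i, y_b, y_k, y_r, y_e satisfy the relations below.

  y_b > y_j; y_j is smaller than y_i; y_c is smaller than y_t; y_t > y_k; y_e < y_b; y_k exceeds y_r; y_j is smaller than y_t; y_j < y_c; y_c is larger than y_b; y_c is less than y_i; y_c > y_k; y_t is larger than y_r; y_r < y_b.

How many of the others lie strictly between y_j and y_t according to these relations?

2

Chaining upward from y_j reaches: y_b, y_c, y_i.
Chaining downward from y_t reaches: y_e, y_r, y_b, y_k, y_c.
Strictly between y_j and y_t are those in both lists: y_b, y_c — 2 elements.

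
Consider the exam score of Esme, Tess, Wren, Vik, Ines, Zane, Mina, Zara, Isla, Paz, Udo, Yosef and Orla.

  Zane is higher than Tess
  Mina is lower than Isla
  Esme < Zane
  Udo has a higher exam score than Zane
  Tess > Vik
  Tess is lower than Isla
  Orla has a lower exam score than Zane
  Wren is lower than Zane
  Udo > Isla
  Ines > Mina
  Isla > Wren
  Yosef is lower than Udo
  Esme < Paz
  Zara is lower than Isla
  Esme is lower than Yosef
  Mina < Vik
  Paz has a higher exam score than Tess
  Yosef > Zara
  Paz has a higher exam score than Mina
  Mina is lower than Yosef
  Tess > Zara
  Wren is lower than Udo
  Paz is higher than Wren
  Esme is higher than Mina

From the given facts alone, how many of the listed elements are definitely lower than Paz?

From Paz the given relations immediately reach Mina, Esme, Wren, Tess.
From those, Vik, Zara — 6 in total.
No other element is forced below Paz by the given relations, so the count is 6.

6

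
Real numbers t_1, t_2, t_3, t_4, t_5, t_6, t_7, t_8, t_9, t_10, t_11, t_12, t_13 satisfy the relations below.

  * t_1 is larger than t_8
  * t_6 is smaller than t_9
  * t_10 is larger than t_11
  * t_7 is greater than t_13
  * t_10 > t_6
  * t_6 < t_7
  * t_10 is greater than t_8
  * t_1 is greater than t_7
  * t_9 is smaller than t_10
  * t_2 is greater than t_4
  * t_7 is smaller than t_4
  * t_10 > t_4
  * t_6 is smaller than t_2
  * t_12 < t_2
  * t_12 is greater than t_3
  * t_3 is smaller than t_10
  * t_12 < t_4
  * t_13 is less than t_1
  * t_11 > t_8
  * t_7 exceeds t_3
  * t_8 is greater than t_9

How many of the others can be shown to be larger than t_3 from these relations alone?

The elements the relations force above t_3 are t_12, t_7, t_1, t_4, t_2, t_10 — no chain reaches any other.
That is 6.

6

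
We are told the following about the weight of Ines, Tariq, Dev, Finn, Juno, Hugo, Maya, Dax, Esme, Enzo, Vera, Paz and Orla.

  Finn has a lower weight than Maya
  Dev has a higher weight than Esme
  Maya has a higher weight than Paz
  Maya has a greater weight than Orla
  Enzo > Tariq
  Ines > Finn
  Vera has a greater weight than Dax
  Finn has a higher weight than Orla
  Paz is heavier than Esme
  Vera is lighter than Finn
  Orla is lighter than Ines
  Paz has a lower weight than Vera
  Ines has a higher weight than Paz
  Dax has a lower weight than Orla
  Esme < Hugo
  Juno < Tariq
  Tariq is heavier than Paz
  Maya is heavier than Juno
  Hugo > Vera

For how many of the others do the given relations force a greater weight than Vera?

4

The elements the relations force above Vera are Hugo, Finn, Ines, Maya — no chain reaches any other.
That is 4.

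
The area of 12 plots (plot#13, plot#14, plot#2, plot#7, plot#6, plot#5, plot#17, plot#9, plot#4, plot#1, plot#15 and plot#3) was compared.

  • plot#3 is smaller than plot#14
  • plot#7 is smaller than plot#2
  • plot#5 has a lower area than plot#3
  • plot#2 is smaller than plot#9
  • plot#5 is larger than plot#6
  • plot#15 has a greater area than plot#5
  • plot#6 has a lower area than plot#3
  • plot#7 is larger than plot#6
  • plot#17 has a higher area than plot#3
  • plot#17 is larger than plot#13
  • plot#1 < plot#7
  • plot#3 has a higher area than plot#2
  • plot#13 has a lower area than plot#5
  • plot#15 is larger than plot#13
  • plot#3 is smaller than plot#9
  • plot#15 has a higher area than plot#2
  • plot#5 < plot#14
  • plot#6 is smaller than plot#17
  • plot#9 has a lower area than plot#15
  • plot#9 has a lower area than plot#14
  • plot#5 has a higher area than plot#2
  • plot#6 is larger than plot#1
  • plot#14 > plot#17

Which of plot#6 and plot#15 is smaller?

plot#6 < plot#7 and plot#7 < plot#2 give plot#6 < plot#2.
Then plot#2 < plot#5 extends the chain to plot#5.
With plot#5 < plot#3: plot#6 < plot#7 < plot#2 < plot#5 < plot#3.
With plot#3 < plot#9: plot#6 < plot#7 < plot#2 < plot#5 < plot#3 < plot#9.
Then plot#9 < plot#15 extends the chain to plot#15.
So plot#6 < plot#15; plot#6 is the smaller of the two.

plot#6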